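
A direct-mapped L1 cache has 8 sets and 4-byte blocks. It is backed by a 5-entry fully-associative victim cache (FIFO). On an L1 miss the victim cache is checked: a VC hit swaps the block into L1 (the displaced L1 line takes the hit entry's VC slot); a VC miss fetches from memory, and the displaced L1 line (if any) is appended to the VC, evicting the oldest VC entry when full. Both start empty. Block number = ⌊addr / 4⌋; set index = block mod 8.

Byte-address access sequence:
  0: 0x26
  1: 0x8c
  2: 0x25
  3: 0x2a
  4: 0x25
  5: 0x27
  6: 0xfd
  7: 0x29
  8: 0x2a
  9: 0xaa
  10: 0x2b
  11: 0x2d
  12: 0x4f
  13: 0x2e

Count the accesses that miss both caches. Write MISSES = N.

MISSES = 7

  [0] addr=0x26 blk=9 s=1: MISS | VC []
  [1] addr=0x8c blk=35 s=3: MISS | VC []
  [2] addr=0x25 blk=9 s=1: L1-HIT | VC []
  [3] addr=0x2a blk=10 s=2: MISS | VC []
  [4] addr=0x25 blk=9 s=1: L1-HIT | VC []
  [5] addr=0x27 blk=9 s=1: L1-HIT | VC []
  [6] addr=0xfd blk=63 s=7: MISS | VC []
  [7] addr=0x29 blk=10 s=2: L1-HIT | VC []
  [8] addr=0x2a blk=10 s=2: L1-HIT | VC []
  [9] addr=0xaa blk=42 s=2: MISS | VC [10]
  [10] addr=0x2b blk=10 s=2: VC-HIT | VC [42]
  [11] addr=0x2d blk=11 s=3: MISS | VC [42, 35]
  [12] addr=0x4f blk=19 s=3: MISS | VC [42, 35, 11]
  [13] addr=0x2e blk=11 s=3: VC-HIT | VC [42, 35, 19]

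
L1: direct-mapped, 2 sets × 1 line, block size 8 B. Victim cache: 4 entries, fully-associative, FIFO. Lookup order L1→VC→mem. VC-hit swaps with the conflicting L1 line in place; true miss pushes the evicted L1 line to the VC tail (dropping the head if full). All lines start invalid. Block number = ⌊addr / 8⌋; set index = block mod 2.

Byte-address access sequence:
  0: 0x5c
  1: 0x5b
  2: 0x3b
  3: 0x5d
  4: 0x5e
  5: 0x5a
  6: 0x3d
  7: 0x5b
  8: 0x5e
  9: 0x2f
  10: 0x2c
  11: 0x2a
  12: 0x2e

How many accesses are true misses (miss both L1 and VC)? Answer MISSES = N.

#0 0x5c→b11/s1 MISS; vc=[]
#1 0x5b→b11/s1 L1-HIT; vc=[]
#2 0x3b→b7/s1 MISS; vc=[11]
#3 0x5d→b11/s1 VC-HIT; vc=[7]
#4 0x5e→b11/s1 L1-HIT; vc=[7]
#5 0x5a→b11/s1 L1-HIT; vc=[7]
#6 0x3d→b7/s1 VC-HIT; vc=[11]
#7 0x5b→b11/s1 VC-HIT; vc=[7]
#8 0x5e→b11/s1 L1-HIT; vc=[7]
#9 0x2f→b5/s1 MISS; vc=[7,11]
#10 0x2c→b5/s1 L1-HIT; vc=[7,11]
#11 0x2a→b5/s1 L1-HIT; vc=[7,11]
#12 0x2e→b5/s1 L1-HIT; vc=[7,11]

MISSES = 3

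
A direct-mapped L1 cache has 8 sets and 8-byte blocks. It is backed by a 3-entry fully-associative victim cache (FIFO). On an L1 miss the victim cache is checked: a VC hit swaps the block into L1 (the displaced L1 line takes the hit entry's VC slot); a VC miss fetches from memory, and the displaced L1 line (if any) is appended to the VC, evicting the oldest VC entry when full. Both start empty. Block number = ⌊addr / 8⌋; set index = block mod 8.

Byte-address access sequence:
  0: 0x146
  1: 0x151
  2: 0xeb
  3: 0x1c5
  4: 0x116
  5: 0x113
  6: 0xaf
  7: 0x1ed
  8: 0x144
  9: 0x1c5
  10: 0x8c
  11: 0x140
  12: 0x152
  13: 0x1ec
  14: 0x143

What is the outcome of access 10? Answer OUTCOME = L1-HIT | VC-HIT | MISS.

OUTCOME = MISS

0: 0x146 (blk 40, set 0) → MISS  vc=[]
1: 0x151 (blk 42, set 2) → MISS  vc=[]
2: 0xeb (blk 29, set 5) → MISS  vc=[]
3: 0x1c5 (blk 56, set 0) → MISS  vc=[40]
4: 0x116 (blk 34, set 2) → MISS  vc=[40, 42]
5: 0x113 (blk 34, set 2) → L1-HIT  vc=[40, 42]
6: 0xaf (blk 21, set 5) → MISS  vc=[40, 42, 29]
7: 0x1ed (blk 61, set 5) → MISS  vc=[42, 29, 21]
8: 0x144 (blk 40, set 0) → MISS  vc=[29, 21, 56]
9: 0x1c5 (blk 56, set 0) → VC-HIT  vc=[29, 21, 40]
10: 0x8c (blk 17, set 1) → MISS  vc=[29, 21, 40]
11: 0x140 (blk 40, set 0) → VC-HIT  vc=[29, 21, 56]
12: 0x152 (blk 42, set 2) → MISS  vc=[21, 56, 34]
13: 0x1ec (blk 61, set 5) → L1-HIT  vc=[21, 56, 34]
14: 0x143 (blk 40, set 0) → L1-HIT  vc=[21, 56, 34]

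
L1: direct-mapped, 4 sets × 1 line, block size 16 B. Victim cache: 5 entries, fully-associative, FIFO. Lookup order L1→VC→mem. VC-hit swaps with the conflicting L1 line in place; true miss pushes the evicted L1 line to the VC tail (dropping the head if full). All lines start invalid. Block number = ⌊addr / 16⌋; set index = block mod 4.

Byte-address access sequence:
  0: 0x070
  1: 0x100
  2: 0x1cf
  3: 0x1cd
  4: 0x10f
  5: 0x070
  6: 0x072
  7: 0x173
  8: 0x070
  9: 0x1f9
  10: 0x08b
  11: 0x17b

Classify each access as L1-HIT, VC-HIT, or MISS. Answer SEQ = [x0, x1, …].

SEQ = [MISS, MISS, MISS, L1-HIT, VC-HIT, L1-HIT, L1-HIT, MISS, VC-HIT, MISS, MISS, VC-HIT]

#0 0x70→b7/s3 MISS; vc=[]
#1 0x100→b16/s0 MISS; vc=[]
#2 0x1cf→b28/s0 MISS; vc=[16]
#3 0x1cd→b28/s0 L1-HIT; vc=[16]
#4 0x10f→b16/s0 VC-HIT; vc=[28]
#5 0x70→b7/s3 L1-HIT; vc=[28]
#6 0x72→b7/s3 L1-HIT; vc=[28]
#7 0x173→b23/s3 MISS; vc=[28,7]
#8 0x70→b7/s3 VC-HIT; vc=[28,23]
#9 0x1f9→b31/s3 MISS; vc=[28,23,7]
#10 0x8b→b8/s0 MISS; vc=[28,23,7,16]
#11 0x17b→b23/s3 VC-HIT; vc=[28,31,7,16]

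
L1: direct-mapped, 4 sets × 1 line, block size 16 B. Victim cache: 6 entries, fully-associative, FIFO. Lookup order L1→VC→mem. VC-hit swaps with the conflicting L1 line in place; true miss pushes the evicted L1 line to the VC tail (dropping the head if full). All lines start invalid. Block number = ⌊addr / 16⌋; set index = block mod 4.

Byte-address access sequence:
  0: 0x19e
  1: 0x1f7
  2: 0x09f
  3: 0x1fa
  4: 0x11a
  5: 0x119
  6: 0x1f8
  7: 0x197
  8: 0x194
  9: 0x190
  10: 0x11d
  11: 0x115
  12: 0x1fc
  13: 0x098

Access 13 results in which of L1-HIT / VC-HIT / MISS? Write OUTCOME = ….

  [0] addr=0x19e blk=25 s=1: MISS | VC []
  [1] addr=0x1f7 blk=31 s=3: MISS | VC []
  [2] addr=0x9f blk=9 s=1: MISS | VC [25]
  [3] addr=0x1fa blk=31 s=3: L1-HIT | VC [25]
  [4] addr=0x11a blk=17 s=1: MISS | VC [25, 9]
  [5] addr=0x119 blk=17 s=1: L1-HIT | VC [25, 9]
  [6] addr=0x1f8 blk=31 s=3: L1-HIT | VC [25, 9]
  [7] addr=0x197 blk=25 s=1: VC-HIT | VC [17, 9]
  [8] addr=0x194 blk=25 s=1: L1-HIT | VC [17, 9]
  [9] addr=0x190 blk=25 s=1: L1-HIT | VC [17, 9]
  [10] addr=0x11d blk=17 s=1: VC-HIT | VC [25, 9]
  [11] addr=0x115 blk=17 s=1: L1-HIT | VC [25, 9]
  [12] addr=0x1fc blk=31 s=3: L1-HIT | VC [25, 9]
  [13] addr=0x98 blk=9 s=1: VC-HIT | VC [25, 17]

OUTCOME = VC-HIT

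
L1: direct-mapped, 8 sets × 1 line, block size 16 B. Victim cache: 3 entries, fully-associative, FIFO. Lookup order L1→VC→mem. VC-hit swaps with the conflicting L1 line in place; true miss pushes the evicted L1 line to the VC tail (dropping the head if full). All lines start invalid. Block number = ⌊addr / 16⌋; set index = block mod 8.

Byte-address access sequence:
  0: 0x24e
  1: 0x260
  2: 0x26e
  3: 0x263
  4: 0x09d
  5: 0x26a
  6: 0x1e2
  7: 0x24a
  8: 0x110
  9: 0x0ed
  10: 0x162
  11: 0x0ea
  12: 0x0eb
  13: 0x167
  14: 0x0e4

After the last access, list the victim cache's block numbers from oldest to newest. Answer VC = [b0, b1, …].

#0 0x24e→b36/s4 MISS; vc=[]
#1 0x260→b38/s6 MISS; vc=[]
#2 0x26e→b38/s6 L1-HIT; vc=[]
#3 0x263→b38/s6 L1-HIT; vc=[]
#4 0x9d→b9/s1 MISS; vc=[]
#5 0x26a→b38/s6 L1-HIT; vc=[]
#6 0x1e2→b30/s6 MISS; vc=[38]
#7 0x24a→b36/s4 L1-HIT; vc=[38]
#8 0x110→b17/s1 MISS; vc=[38,9]
#9 0xed→b14/s6 MISS; vc=[38,9,30]
#10 0x162→b22/s6 MISS; vc=[9,30,14]
#11 0xea→b14/s6 VC-HIT; vc=[9,30,22]
#12 0xeb→b14/s6 L1-HIT; vc=[9,30,22]
#13 0x167→b22/s6 VC-HIT; vc=[9,30,14]
#14 0xe4→b14/s6 VC-HIT; vc=[9,30,22]

VC = [9, 30, 22]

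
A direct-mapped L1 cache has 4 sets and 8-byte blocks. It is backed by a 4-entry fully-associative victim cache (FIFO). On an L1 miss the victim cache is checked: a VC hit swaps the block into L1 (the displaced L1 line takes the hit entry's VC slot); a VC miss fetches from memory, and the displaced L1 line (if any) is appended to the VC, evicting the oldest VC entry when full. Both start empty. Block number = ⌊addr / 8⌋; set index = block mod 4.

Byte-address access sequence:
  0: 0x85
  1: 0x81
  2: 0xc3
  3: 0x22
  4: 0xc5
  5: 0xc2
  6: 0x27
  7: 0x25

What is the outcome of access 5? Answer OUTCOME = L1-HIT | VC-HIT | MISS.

OUTCOME = L1-HIT

  [0] addr=0x85 blk=16 s=0: MISS | VC []
  [1] addr=0x81 blk=16 s=0: L1-HIT | VC []
  [2] addr=0xc3 blk=24 s=0: MISS | VC [16]
  [3] addr=0x22 blk=4 s=0: MISS | VC [16, 24]
  [4] addr=0xc5 blk=24 s=0: VC-HIT | VC [16, 4]
  [5] addr=0xc2 blk=24 s=0: L1-HIT | VC [16, 4]
  [6] addr=0x27 blk=4 s=0: VC-HIT | VC [16, 24]
  [7] addr=0x25 blk=4 s=0: L1-HIT | VC [16, 24]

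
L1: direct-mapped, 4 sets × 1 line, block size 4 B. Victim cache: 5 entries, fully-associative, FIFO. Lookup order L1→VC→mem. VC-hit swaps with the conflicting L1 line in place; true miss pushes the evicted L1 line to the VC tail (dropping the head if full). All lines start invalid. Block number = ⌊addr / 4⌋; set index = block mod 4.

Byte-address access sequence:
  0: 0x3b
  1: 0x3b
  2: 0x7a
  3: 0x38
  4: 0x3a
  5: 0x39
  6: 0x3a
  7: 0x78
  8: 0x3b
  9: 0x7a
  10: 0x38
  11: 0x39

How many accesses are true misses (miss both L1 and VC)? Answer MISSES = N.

MISSES = 2

#0 0x3b→b14/s2 MISS; vc=[]
#1 0x3b→b14/s2 L1-HIT; vc=[]
#2 0x7a→b30/s2 MISS; vc=[14]
#3 0x38→b14/s2 VC-HIT; vc=[30]
#4 0x3a→b14/s2 L1-HIT; vc=[30]
#5 0x39→b14/s2 L1-HIT; vc=[30]
#6 0x3a→b14/s2 L1-HIT; vc=[30]
#7 0x78→b30/s2 VC-HIT; vc=[14]
#8 0x3b→b14/s2 VC-HIT; vc=[30]
#9 0x7a→b30/s2 VC-HIT; vc=[14]
#10 0x38→b14/s2 VC-HIT; vc=[30]
#11 0x39→b14/s2 L1-HIT; vc=[30]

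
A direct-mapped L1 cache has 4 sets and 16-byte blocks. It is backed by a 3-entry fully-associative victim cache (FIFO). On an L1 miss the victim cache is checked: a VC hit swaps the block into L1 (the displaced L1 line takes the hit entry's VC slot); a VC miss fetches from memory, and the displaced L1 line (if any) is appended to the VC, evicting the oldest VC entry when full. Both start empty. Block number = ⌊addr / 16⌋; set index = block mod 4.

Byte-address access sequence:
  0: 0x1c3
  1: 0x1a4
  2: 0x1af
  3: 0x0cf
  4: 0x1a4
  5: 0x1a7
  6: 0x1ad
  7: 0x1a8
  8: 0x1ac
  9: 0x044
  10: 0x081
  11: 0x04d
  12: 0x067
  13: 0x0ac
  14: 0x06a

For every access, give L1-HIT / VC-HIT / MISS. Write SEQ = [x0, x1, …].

0: 0x1c3 (blk 28, set 0) → MISS  vc=[]
1: 0x1a4 (blk 26, set 2) → MISS  vc=[]
2: 0x1af (blk 26, set 2) → L1-HIT  vc=[]
3: 0xcf (blk 12, set 0) → MISS  vc=[28]
4: 0x1a4 (blk 26, set 2) → L1-HIT  vc=[28]
5: 0x1a7 (blk 26, set 2) → L1-HIT  vc=[28]
6: 0x1ad (blk 26, set 2) → L1-HIT  vc=[28]
7: 0x1a8 (blk 26, set 2) → L1-HIT  vc=[28]
8: 0x1ac (blk 26, set 2) → L1-HIT  vc=[28]
9: 0x44 (blk 4, set 0) → MISS  vc=[28, 12]
10: 0x81 (blk 8, set 0) → MISS  vc=[28, 12, 4]
11: 0x4d (blk 4, set 0) → VC-HIT  vc=[28, 12, 8]
12: 0x67 (blk 6, set 2) → MISS  vc=[12, 8, 26]
13: 0xac (blk 10, set 2) → MISS  vc=[8, 26, 6]
14: 0x6a (blk 6, set 2) → VC-HIT  vc=[8, 26, 10]

SEQ = [MISS, MISS, L1-HIT, MISS, L1-HIT, L1-HIT, L1-HIT, L1-HIT, L1-HIT, MISS, MISS, VC-HIT, MISS, MISS, VC-HIT]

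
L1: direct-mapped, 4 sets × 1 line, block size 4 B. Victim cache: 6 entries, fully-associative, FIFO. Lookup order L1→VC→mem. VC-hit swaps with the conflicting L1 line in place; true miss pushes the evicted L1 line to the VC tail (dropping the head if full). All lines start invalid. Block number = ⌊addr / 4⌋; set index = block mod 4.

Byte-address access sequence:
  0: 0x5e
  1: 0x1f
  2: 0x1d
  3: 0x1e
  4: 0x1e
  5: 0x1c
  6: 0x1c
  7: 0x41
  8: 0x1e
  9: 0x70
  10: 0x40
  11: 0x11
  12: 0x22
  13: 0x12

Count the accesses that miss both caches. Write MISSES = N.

MISSES = 6

  [0] addr=0x5e blk=23 s=3: MISS | VC []
  [1] addr=0x1f blk=7 s=3: MISS | VC [23]
  [2] addr=0x1d blk=7 s=3: L1-HIT | VC [23]
  [3] addr=0x1e blk=7 s=3: L1-HIT | VC [23]
  [4] addr=0x1e blk=7 s=3: L1-HIT | VC [23]
  [5] addr=0x1c blk=7 s=3: L1-HIT | VC [23]
  [6] addr=0x1c blk=7 s=3: L1-HIT | VC [23]
  [7] addr=0x41 blk=16 s=0: MISS | VC [23]
  [8] addr=0x1e blk=7 s=3: L1-HIT | VC [23]
  [9] addr=0x70 blk=28 s=0: MISS | VC [23, 16]
  [10] addr=0x40 blk=16 s=0: VC-HIT | VC [23, 28]
  [11] addr=0x11 blk=4 s=0: MISS | VC [23, 28, 16]
  [12] addr=0x22 blk=8 s=0: MISS | VC [23, 28, 16, 4]
  [13] addr=0x12 blk=4 s=0: VC-HIT | VC [23, 28, 16, 8]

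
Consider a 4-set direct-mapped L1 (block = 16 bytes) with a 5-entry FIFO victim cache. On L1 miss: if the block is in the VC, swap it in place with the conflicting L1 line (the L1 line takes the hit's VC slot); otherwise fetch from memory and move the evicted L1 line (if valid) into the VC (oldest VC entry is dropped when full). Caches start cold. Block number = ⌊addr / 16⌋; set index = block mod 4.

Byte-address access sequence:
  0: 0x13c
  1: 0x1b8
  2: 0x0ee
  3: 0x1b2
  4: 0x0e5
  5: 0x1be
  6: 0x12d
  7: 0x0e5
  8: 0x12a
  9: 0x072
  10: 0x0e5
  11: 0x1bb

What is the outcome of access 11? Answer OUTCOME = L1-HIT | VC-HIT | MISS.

OUTCOME = VC-HIT

0: 0x13c (blk 19, set 3) → MISS  vc=[]
1: 0x1b8 (blk 27, set 3) → MISS  vc=[19]
2: 0xee (blk 14, set 2) → MISS  vc=[19]
3: 0x1b2 (blk 27, set 3) → L1-HIT  vc=[19]
4: 0xe5 (blk 14, set 2) → L1-HIT  vc=[19]
5: 0x1be (blk 27, set 3) → L1-HIT  vc=[19]
6: 0x12d (blk 18, set 2) → MISS  vc=[19, 14]
7: 0xe5 (blk 14, set 2) → VC-HIT  vc=[19, 18]
8: 0x12a (blk 18, set 2) → VC-HIT  vc=[19, 14]
9: 0x72 (blk 7, set 3) → MISS  vc=[19, 14, 27]
10: 0xe5 (blk 14, set 2) → VC-HIT  vc=[19, 18, 27]
11: 0x1bb (blk 27, set 3) → VC-HIT  vc=[19, 18, 7]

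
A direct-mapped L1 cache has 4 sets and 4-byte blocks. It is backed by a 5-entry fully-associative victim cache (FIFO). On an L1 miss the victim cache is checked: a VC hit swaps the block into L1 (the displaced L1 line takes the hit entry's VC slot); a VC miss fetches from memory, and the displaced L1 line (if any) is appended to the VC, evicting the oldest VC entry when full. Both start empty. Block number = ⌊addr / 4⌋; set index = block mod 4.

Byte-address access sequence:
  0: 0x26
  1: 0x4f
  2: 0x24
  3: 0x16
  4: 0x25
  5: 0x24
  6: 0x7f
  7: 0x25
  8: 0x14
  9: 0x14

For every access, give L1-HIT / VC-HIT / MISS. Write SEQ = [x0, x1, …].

0: 0x26 (blk 9, set 1) → MISS  vc=[]
1: 0x4f (blk 19, set 3) → MISS  vc=[]
2: 0x24 (blk 9, set 1) → L1-HIT  vc=[]
3: 0x16 (blk 5, set 1) → MISS  vc=[9]
4: 0x25 (blk 9, set 1) → VC-HIT  vc=[5]
5: 0x24 (blk 9, set 1) → L1-HIT  vc=[5]
6: 0x7f (blk 31, set 3) → MISS  vc=[5, 19]
7: 0x25 (blk 9, set 1) → L1-HIT  vc=[5, 19]
8: 0x14 (blk 5, set 1) → VC-HIT  vc=[9, 19]
9: 0x14 (blk 5, set 1) → L1-HIT  vc=[9, 19]

SEQ = [MISS, MISS, L1-HIT, MISS, VC-HIT, L1-HIT, MISS, L1-HIT, VC-HIT, L1-HIT]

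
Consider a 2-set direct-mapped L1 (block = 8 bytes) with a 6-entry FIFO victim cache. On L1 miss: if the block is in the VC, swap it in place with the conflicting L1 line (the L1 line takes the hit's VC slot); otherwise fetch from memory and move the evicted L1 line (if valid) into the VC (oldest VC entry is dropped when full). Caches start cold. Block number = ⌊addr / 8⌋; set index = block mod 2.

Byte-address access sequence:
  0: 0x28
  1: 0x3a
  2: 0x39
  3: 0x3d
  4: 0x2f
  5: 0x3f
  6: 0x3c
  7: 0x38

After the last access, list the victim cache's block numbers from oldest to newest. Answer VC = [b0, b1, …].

#0 0x28→b5/s1 MISS; vc=[]
#1 0x3a→b7/s1 MISS; vc=[5]
#2 0x39→b7/s1 L1-HIT; vc=[5]
#3 0x3d→b7/s1 L1-HIT; vc=[5]
#4 0x2f→b5/s1 VC-HIT; vc=[7]
#5 0x3f→b7/s1 VC-HIT; vc=[5]
#6 0x3c→b7/s1 L1-HIT; vc=[5]
#7 0x38→b7/s1 L1-HIT; vc=[5]

VC = [5]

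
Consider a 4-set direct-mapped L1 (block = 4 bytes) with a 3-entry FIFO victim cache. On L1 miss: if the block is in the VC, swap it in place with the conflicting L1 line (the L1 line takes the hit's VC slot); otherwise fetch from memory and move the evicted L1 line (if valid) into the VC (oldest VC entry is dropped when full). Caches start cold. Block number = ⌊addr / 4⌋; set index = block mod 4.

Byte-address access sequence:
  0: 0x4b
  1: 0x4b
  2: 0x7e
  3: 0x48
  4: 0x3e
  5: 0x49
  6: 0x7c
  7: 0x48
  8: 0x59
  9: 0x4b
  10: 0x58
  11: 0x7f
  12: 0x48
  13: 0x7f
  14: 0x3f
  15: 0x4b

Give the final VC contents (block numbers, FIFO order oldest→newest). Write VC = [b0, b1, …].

  [0] addr=0x4b blk=18 s=2: MISS | VC []
  [1] addr=0x4b blk=18 s=2: L1-HIT | VC []
  [2] addr=0x7e blk=31 s=3: MISS | VC []
  [3] addr=0x48 blk=18 s=2: L1-HIT | VC []
  [4] addr=0x3e blk=15 s=3: MISS | VC [31]
  [5] addr=0x49 blk=18 s=2: L1-HIT | VC [31]
  [6] addr=0x7c blk=31 s=3: VC-HIT | VC [15]
  [7] addr=0x48 blk=18 s=2: L1-HIT | VC [15]
  [8] addr=0x59 blk=22 s=2: MISS | VC [15, 18]
  [9] addr=0x4b blk=18 s=2: VC-HIT | VC [15, 22]
  [10] addr=0x58 blk=22 s=2: VC-HIT | VC [15, 18]
  [11] addr=0x7f blk=31 s=3: L1-HIT | VC [15, 18]
  [12] addr=0x48 blk=18 s=2: VC-HIT | VC [15, 22]
  [13] addr=0x7f blk=31 s=3: L1-HIT | VC [15, 22]
  [14] addr=0x3f blk=15 s=3: VC-HIT | VC [31, 22]
  [15] addr=0x4b blk=18 s=2: L1-HIT | VC [31, 22]

VC = [31, 22]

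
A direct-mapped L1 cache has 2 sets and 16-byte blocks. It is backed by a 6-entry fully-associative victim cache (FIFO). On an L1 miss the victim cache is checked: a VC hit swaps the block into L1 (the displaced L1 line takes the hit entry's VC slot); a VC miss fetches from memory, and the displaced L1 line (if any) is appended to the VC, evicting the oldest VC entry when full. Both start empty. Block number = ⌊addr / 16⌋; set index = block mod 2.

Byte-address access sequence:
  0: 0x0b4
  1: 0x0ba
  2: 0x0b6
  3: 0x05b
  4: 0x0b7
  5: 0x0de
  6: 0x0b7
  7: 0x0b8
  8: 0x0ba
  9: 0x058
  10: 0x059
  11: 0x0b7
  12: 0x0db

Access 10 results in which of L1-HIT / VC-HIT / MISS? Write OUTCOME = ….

#0 0xb4→b11/s1 MISS; vc=[]
#1 0xba→b11/s1 L1-HIT; vc=[]
#2 0xb6→b11/s1 L1-HIT; vc=[]
#3 0x5b→b5/s1 MISS; vc=[11]
#4 0xb7→b11/s1 VC-HIT; vc=[5]
#5 0xde→b13/s1 MISS; vc=[5,11]
#6 0xb7→b11/s1 VC-HIT; vc=[5,13]
#7 0xb8→b11/s1 L1-HIT; vc=[5,13]
#8 0xba→b11/s1 L1-HIT; vc=[5,13]
#9 0x58→b5/s1 VC-HIT; vc=[11,13]
#10 0x59→b5/s1 L1-HIT; vc=[11,13]
#11 0xb7→b11/s1 VC-HIT; vc=[5,13]
#12 0xdb→b13/s1 VC-HIT; vc=[5,11]

OUTCOME = L1-HIT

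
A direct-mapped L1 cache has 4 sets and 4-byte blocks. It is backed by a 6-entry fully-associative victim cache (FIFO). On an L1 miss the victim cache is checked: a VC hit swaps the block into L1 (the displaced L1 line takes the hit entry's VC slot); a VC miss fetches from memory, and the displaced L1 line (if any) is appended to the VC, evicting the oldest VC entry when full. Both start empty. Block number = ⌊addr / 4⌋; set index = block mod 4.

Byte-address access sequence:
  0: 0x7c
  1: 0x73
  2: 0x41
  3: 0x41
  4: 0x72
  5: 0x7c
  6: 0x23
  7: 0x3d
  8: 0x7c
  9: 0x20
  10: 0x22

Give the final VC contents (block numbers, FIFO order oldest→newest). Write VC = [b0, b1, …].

VC = [16, 28, 15]

0: 0x7c (blk 31, set 3) → MISS  vc=[]
1: 0x73 (blk 28, set 0) → MISS  vc=[]
2: 0x41 (blk 16, set 0) → MISS  vc=[28]
3: 0x41 (blk 16, set 0) → L1-HIT  vc=[28]
4: 0x72 (blk 28, set 0) → VC-HIT  vc=[16]
5: 0x7c (blk 31, set 3) → L1-HIT  vc=[16]
6: 0x23 (blk 8, set 0) → MISS  vc=[16, 28]
7: 0x3d (blk 15, set 3) → MISS  vc=[16, 28, 31]
8: 0x7c (blk 31, set 3) → VC-HIT  vc=[16, 28, 15]
9: 0x20 (blk 8, set 0) → L1-HIT  vc=[16, 28, 15]
10: 0x22 (blk 8, set 0) → L1-HIT  vc=[16, 28, 15]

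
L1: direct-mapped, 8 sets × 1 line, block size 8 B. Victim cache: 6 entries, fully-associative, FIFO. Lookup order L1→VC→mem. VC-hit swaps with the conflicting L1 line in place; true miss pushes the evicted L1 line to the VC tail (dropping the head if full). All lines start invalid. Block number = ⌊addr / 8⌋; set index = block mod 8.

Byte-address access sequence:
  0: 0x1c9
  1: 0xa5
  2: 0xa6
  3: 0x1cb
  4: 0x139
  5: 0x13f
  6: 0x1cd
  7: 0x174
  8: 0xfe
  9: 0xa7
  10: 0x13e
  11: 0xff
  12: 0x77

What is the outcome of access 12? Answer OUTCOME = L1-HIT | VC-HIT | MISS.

  [0] addr=0x1c9 blk=57 s=1: MISS | VC []
  [1] addr=0xa5 blk=20 s=4: MISS | VC []
  [2] addr=0xa6 blk=20 s=4: L1-HIT | VC []
  [3] addr=0x1cb blk=57 s=1: L1-HIT | VC []
  [4] addr=0x139 blk=39 s=7: MISS | VC []
  [5] addr=0x13f blk=39 s=7: L1-HIT | VC []
  [6] addr=0x1cd blk=57 s=1: L1-HIT | VC []
  [7] addr=0x174 blk=46 s=6: MISS | VC []
  [8] addr=0xfe blk=31 s=7: MISS | VC [39]
  [9] addr=0xa7 blk=20 s=4: L1-HIT | VC [39]
  [10] addr=0x13e blk=39 s=7: VC-HIT | VC [31]
  [11] addr=0xff blk=31 s=7: VC-HIT | VC [39]
  [12] addr=0x77 blk=14 s=6: MISS | VC [39, 46]

OUTCOME = MISS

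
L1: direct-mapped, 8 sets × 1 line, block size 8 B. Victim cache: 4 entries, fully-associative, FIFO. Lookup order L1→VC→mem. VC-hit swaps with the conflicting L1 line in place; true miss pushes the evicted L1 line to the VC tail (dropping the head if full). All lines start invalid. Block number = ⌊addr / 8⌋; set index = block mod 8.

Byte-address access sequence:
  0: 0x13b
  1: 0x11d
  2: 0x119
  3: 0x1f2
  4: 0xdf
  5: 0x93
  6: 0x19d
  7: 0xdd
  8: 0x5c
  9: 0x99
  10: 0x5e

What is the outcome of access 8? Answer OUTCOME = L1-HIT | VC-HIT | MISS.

OUTCOME = MISS

0: 0x13b (blk 39, set 7) → MISS  vc=[]
1: 0x11d (blk 35, set 3) → MISS  vc=[]
2: 0x119 (blk 35, set 3) → L1-HIT  vc=[]
3: 0x1f2 (blk 62, set 6) → MISS  vc=[]
4: 0xdf (blk 27, set 3) → MISS  vc=[35]
5: 0x93 (blk 18, set 2) → MISS  vc=[35]
6: 0x19d (blk 51, set 3) → MISS  vc=[35, 27]
7: 0xdd (blk 27, set 3) → VC-HIT  vc=[35, 51]
8: 0x5c (blk 11, set 3) → MISS  vc=[35, 51, 27]
9: 0x99 (blk 19, set 3) → MISS  vc=[35, 51, 27, 11]
10: 0x5e (blk 11, set 3) → VC-HIT  vc=[35, 51, 27, 19]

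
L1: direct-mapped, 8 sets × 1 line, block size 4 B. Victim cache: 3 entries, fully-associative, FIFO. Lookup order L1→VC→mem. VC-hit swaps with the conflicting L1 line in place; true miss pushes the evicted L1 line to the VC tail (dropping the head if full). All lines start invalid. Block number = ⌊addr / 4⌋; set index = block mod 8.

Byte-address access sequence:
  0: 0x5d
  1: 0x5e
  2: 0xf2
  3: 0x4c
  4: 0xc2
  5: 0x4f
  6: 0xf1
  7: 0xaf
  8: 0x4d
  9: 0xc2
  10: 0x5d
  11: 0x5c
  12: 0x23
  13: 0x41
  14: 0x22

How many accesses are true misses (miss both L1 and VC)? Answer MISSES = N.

MISSES = 7

  [0] addr=0x5d blk=23 s=7: MISS | VC []
  [1] addr=0x5e blk=23 s=7: L1-HIT | VC []
  [2] addr=0xf2 blk=60 s=4: MISS | VC []
  [3] addr=0x4c blk=19 s=3: MISS | VC []
  [4] addr=0xc2 blk=48 s=0: MISS | VC []
  [5] addr=0x4f blk=19 s=3: L1-HIT | VC []
  [6] addr=0xf1 blk=60 s=4: L1-HIT | VC []
  [7] addr=0xaf blk=43 s=3: MISS | VC [19]
  [8] addr=0x4d blk=19 s=3: VC-HIT | VC [43]
  [9] addr=0xc2 blk=48 s=0: L1-HIT | VC [43]
  [10] addr=0x5d blk=23 s=7: L1-HIT | VC [43]
  [11] addr=0x5c blk=23 s=7: L1-HIT | VC [43]
  [12] addr=0x23 blk=8 s=0: MISS | VC [43, 48]
  [13] addr=0x41 blk=16 s=0: MISS | VC [43, 48, 8]
  [14] addr=0x22 blk=8 s=0: VC-HIT | VC [43, 48, 16]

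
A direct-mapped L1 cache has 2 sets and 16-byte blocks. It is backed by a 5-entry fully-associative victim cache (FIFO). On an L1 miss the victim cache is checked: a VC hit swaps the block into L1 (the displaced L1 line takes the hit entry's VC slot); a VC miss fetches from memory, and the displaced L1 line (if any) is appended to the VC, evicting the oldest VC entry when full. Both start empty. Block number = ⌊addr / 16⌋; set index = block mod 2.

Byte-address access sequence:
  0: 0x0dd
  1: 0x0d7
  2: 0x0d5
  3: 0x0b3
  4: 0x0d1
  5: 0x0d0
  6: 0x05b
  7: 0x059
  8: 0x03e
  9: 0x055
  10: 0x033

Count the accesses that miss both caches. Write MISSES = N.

MISSES = 4

0: 0xdd (blk 13, set 1) → MISS  vc=[]
1: 0xd7 (blk 13, set 1) → L1-HIT  vc=[]
2: 0xd5 (blk 13, set 1) → L1-HIT  vc=[]
3: 0xb3 (blk 11, set 1) → MISS  vc=[13]
4: 0xd1 (blk 13, set 1) → VC-HIT  vc=[11]
5: 0xd0 (blk 13, set 1) → L1-HIT  vc=[11]
6: 0x5b (blk 5, set 1) → MISS  vc=[11, 13]
7: 0x59 (blk 5, set 1) → L1-HIT  vc=[11, 13]
8: 0x3e (blk 3, set 1) → MISS  vc=[11, 13, 5]
9: 0x55 (blk 5, set 1) → VC-HIT  vc=[11, 13, 3]
10: 0x33 (blk 3, set 1) → VC-HIT  vc=[11, 13, 5]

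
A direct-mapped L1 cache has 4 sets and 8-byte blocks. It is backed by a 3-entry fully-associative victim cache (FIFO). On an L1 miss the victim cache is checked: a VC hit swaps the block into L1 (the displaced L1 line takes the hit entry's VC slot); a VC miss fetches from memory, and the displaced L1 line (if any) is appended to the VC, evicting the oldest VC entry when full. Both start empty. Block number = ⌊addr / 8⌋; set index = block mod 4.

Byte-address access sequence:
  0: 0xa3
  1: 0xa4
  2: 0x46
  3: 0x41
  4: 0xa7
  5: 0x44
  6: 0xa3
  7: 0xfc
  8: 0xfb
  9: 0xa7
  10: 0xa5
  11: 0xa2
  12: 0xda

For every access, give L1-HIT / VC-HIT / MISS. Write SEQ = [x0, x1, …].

SEQ = [MISS, L1-HIT, MISS, L1-HIT, VC-HIT, VC-HIT, VC-HIT, MISS, L1-HIT, L1-HIT, L1-HIT, L1-HIT, MISS]

0: 0xa3 (blk 20, set 0) → MISS  vc=[]
1: 0xa4 (blk 20, set 0) → L1-HIT  vc=[]
2: 0x46 (blk 8, set 0) → MISS  vc=[20]
3: 0x41 (blk 8, set 0) → L1-HIT  vc=[20]
4: 0xa7 (blk 20, set 0) → VC-HIT  vc=[8]
5: 0x44 (blk 8, set 0) → VC-HIT  vc=[20]
6: 0xa3 (blk 20, set 0) → VC-HIT  vc=[8]
7: 0xfc (blk 31, set 3) → MISS  vc=[8]
8: 0xfb (blk 31, set 3) → L1-HIT  vc=[8]
9: 0xa7 (blk 20, set 0) → L1-HIT  vc=[8]
10: 0xa5 (blk 20, set 0) → L1-HIT  vc=[8]
11: 0xa2 (blk 20, set 0) → L1-HIT  vc=[8]
12: 0xda (blk 27, set 3) → MISS  vc=[8, 31]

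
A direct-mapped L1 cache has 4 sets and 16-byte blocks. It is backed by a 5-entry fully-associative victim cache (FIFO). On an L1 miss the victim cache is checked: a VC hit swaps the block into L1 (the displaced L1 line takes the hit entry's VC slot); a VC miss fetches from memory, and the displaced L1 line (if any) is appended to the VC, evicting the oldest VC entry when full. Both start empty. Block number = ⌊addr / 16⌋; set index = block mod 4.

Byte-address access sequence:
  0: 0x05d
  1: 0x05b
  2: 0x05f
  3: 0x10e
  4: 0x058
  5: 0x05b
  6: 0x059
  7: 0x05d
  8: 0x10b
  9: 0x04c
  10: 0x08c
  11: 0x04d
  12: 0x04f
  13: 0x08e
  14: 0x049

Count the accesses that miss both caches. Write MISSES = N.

0: 0x5d (blk 5, set 1) → MISS  vc=[]
1: 0x5b (blk 5, set 1) → L1-HIT  vc=[]
2: 0x5f (blk 5, set 1) → L1-HIT  vc=[]
3: 0x10e (blk 16, set 0) → MISS  vc=[]
4: 0x58 (blk 5, set 1) → L1-HIT  vc=[]
5: 0x5b (blk 5, set 1) → L1-HIT  vc=[]
6: 0x59 (blk 5, set 1) → L1-HIT  vc=[]
7: 0x5d (blk 5, set 1) → L1-HIT  vc=[]
8: 0x10b (blk 16, set 0) → L1-HIT  vc=[]
9: 0x4c (blk 4, set 0) → MISS  vc=[16]
10: 0x8c (blk 8, set 0) → MISS  vc=[16, 4]
11: 0x4d (blk 4, set 0) → VC-HIT  vc=[16, 8]
12: 0x4f (blk 4, set 0) → L1-HIT  vc=[16, 8]
13: 0x8e (blk 8, set 0) → VC-HIT  vc=[16, 4]
14: 0x49 (blk 4, set 0) → VC-HIT  vc=[16, 8]

MISSES = 4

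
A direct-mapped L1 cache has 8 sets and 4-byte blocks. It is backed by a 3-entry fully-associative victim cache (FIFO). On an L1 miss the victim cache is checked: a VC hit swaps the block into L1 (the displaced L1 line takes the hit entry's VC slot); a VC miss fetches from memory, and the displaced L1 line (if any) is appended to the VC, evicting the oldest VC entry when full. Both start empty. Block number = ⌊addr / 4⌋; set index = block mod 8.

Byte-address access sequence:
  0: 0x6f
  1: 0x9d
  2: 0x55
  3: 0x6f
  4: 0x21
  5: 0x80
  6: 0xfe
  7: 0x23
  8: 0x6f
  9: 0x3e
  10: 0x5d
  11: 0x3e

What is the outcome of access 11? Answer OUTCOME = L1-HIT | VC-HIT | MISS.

0: 0x6f (blk 27, set 3) → MISS  vc=[]
1: 0x9d (blk 39, set 7) → MISS  vc=[]
2: 0x55 (blk 21, set 5) → MISS  vc=[]
3: 0x6f (blk 27, set 3) → L1-HIT  vc=[]
4: 0x21 (blk 8, set 0) → MISS  vc=[]
5: 0x80 (blk 32, set 0) → MISS  vc=[8]
6: 0xfe (blk 63, set 7) → MISS  vc=[8, 39]
7: 0x23 (blk 8, set 0) → VC-HIT  vc=[32, 39]
8: 0x6f (blk 27, set 3) → L1-HIT  vc=[32, 39]
9: 0x3e (blk 15, set 7) → MISS  vc=[32, 39, 63]
10: 0x5d (blk 23, set 7) → MISS  vc=[39, 63, 15]
11: 0x3e (blk 15, set 7) → VC-HIT  vc=[39, 63, 23]

OUTCOME = VC-HIT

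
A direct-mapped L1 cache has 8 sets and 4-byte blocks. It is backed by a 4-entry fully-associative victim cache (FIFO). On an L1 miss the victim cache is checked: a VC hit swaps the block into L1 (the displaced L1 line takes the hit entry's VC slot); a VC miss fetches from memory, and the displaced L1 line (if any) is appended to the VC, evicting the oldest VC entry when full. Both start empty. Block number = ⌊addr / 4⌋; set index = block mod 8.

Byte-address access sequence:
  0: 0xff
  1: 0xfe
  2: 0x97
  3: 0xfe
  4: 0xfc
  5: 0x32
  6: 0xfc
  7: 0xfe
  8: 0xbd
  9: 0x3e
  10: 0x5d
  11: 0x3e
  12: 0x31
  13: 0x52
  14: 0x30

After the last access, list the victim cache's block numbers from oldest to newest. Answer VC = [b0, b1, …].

VC = [63, 47, 23, 20]

0: 0xff (blk 63, set 7) → MISS  vc=[]
1: 0xfe (blk 63, set 7) → L1-HIT  vc=[]
2: 0x97 (blk 37, set 5) → MISS  vc=[]
3: 0xfe (blk 63, set 7) → L1-HIT  vc=[]
4: 0xfc (blk 63, set 7) → L1-HIT  vc=[]
5: 0x32 (blk 12, set 4) → MISS  vc=[]
6: 0xfc (blk 63, set 7) → L1-HIT  vc=[]
7: 0xfe (blk 63, set 7) → L1-HIT  vc=[]
8: 0xbd (blk 47, set 7) → MISS  vc=[63]
9: 0x3e (blk 15, set 7) → MISS  vc=[63, 47]
10: 0x5d (blk 23, set 7) → MISS  vc=[63, 47, 15]
11: 0x3e (blk 15, set 7) → VC-HIT  vc=[63, 47, 23]
12: 0x31 (blk 12, set 4) → L1-HIT  vc=[63, 47, 23]
13: 0x52 (blk 20, set 4) → MISS  vc=[63, 47, 23, 12]
14: 0x30 (blk 12, set 4) → VC-HIT  vc=[63, 47, 23, 20]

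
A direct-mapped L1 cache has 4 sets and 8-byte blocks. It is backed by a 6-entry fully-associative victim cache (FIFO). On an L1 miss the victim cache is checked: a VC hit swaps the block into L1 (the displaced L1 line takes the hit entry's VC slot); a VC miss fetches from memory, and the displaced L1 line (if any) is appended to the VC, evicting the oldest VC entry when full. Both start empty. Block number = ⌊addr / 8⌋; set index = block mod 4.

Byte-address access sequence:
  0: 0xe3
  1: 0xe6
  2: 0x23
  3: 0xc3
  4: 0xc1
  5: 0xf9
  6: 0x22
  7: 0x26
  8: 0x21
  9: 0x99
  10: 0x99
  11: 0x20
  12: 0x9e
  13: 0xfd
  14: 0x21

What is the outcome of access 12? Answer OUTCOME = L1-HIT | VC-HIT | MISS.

#0 0xe3→b28/s0 MISS; vc=[]
#1 0xe6→b28/s0 L1-HIT; vc=[]
#2 0x23→b4/s0 MISS; vc=[28]
#3 0xc3→b24/s0 MISS; vc=[28,4]
#4 0xc1→b24/s0 L1-HIT; vc=[28,4]
#5 0xf9→b31/s3 MISS; vc=[28,4]
#6 0x22→b4/s0 VC-HIT; vc=[28,24]
#7 0x26→b4/s0 L1-HIT; vc=[28,24]
#8 0x21→b4/s0 L1-HIT; vc=[28,24]
#9 0x99→b19/s3 MISS; vc=[28,24,31]
#10 0x99→b19/s3 L1-HIT; vc=[28,24,31]
#11 0x20→b4/s0 L1-HIT; vc=[28,24,31]
#12 0x9e→b19/s3 L1-HIT; vc=[28,24,31]
#13 0xfd→b31/s3 VC-HIT; vc=[28,24,19]
#14 0x21→b4/s0 L1-HIT; vc=[28,24,19]

OUTCOME = L1-HIT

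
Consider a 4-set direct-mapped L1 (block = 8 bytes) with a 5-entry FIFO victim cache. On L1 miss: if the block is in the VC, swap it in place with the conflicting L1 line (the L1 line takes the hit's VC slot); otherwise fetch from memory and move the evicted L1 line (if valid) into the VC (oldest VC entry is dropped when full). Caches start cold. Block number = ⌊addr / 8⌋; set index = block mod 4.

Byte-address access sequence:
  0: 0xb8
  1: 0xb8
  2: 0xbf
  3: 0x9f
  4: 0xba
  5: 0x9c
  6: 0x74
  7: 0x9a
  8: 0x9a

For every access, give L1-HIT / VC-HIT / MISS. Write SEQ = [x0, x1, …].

SEQ = [MISS, L1-HIT, L1-HIT, MISS, VC-HIT, VC-HIT, MISS, L1-HIT, L1-HIT]

  [0] addr=0xb8 blk=23 s=3: MISS | VC []
  [1] addr=0xb8 blk=23 s=3: L1-HIT | VC []
  [2] addr=0xbf blk=23 s=3: L1-HIT | VC []
  [3] addr=0x9f blk=19 s=3: MISS | VC [23]
  [4] addr=0xba blk=23 s=3: VC-HIT | VC [19]
  [5] addr=0x9c blk=19 s=3: VC-HIT | VC [23]
  [6] addr=0x74 blk=14 s=2: MISS | VC [23]
  [7] addr=0x9a blk=19 s=3: L1-HIT | VC [23]
  [8] addr=0x9a blk=19 s=3: L1-HIT | VC [23]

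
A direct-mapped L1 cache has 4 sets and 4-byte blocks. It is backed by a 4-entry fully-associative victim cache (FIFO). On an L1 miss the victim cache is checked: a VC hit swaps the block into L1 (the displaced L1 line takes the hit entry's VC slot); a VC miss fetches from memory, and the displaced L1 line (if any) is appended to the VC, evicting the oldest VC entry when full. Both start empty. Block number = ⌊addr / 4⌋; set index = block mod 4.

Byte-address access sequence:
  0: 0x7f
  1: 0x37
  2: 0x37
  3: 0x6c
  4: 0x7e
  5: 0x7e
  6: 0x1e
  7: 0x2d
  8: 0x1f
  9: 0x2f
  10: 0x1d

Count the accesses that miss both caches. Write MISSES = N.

  [0] addr=0x7f blk=31 s=3: MISS | VC []
  [1] addr=0x37 blk=13 s=1: MISS | VC []
  [2] addr=0x37 blk=13 s=1: L1-HIT | VC []
  [3] addr=0x6c blk=27 s=3: MISS | VC [31]
  [4] addr=0x7e blk=31 s=3: VC-HIT | VC [27]
  [5] addr=0x7e blk=31 s=3: L1-HIT | VC [27]
  [6] addr=0x1e blk=7 s=3: MISS | VC [27, 31]
  [7] addr=0x2d blk=11 s=3: MISS | VC [27, 31, 7]
  [8] addr=0x1f blk=7 s=3: VC-HIT | VC [27, 31, 11]
  [9] addr=0x2f blk=11 s=3: VC-HIT | VC [27, 31, 7]
  [10] addr=0x1d blk=7 s=3: VC-HIT | VC [27, 31, 11]

MISSES = 5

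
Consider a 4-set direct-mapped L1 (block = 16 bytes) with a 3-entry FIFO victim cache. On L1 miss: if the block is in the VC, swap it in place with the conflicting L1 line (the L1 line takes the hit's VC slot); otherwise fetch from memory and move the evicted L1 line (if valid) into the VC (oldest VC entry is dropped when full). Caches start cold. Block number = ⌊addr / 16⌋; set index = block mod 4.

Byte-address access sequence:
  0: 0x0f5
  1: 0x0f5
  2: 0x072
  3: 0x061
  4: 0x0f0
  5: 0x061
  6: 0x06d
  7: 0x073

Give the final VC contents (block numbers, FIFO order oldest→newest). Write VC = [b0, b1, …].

#0 0xf5→b15/s3 MISS; vc=[]
#1 0xf5→b15/s3 L1-HIT; vc=[]
#2 0x72→b7/s3 MISS; vc=[15]
#3 0x61→b6/s2 MISS; vc=[15]
#4 0xf0→b15/s3 VC-HIT; vc=[7]
#5 0x61→b6/s2 L1-HIT; vc=[7]
#6 0x6d→b6/s2 L1-HIT; vc=[7]
#7 0x73→b7/s3 VC-HIT; vc=[15]

VC = [15]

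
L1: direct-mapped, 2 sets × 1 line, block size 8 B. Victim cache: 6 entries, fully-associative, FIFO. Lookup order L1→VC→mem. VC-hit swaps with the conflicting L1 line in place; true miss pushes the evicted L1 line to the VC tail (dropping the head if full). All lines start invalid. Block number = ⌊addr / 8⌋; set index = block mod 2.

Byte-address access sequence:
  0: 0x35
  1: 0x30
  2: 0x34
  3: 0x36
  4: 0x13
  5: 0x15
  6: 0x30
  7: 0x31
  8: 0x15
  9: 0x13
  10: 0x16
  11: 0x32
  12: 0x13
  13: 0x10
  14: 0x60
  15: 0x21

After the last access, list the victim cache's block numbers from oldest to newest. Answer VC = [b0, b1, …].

VC = [6, 2, 12]

  [0] addr=0x35 blk=6 s=0: MISS | VC []
  [1] addr=0x30 blk=6 s=0: L1-HIT | VC []
  [2] addr=0x34 blk=6 s=0: L1-HIT | VC []
  [3] addr=0x36 blk=6 s=0: L1-HIT | VC []
  [4] addr=0x13 blk=2 s=0: MISS | VC [6]
  [5] addr=0x15 blk=2 s=0: L1-HIT | VC [6]
  [6] addr=0x30 blk=6 s=0: VC-HIT | VC [2]
  [7] addr=0x31 blk=6 s=0: L1-HIT | VC [2]
  [8] addr=0x15 blk=2 s=0: VC-HIT | VC [6]
  [9] addr=0x13 blk=2 s=0: L1-HIT | VC [6]
  [10] addr=0x16 blk=2 s=0: L1-HIT | VC [6]
  [11] addr=0x32 blk=6 s=0: VC-HIT | VC [2]
  [12] addr=0x13 blk=2 s=0: VC-HIT | VC [6]
  [13] addr=0x10 blk=2 s=0: L1-HIT | VC [6]
  [14] addr=0x60 blk=12 s=0: MISS | VC [6, 2]
  [15] addr=0x21 blk=4 s=0: MISS | VC [6, 2, 12]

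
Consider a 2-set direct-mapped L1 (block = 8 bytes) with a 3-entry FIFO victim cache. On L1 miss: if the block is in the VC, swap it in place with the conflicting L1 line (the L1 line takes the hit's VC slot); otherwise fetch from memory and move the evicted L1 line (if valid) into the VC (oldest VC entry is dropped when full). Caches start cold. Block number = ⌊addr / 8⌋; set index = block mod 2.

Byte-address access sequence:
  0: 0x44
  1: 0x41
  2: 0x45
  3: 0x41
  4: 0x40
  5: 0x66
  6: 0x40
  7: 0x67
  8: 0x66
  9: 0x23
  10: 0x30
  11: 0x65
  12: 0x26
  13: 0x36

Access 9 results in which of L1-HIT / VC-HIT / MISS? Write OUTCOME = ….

#0 0x44→b8/s0 MISS; vc=[]
#1 0x41→b8/s0 L1-HIT; vc=[]
#2 0x45→b8/s0 L1-HIT; vc=[]
#3 0x41→b8/s0 L1-HIT; vc=[]
#4 0x40→b8/s0 L1-HIT; vc=[]
#5 0x66→b12/s0 MISS; vc=[8]
#6 0x40→b8/s0 VC-HIT; vc=[12]
#7 0x67→b12/s0 VC-HIT; vc=[8]
#8 0x66→b12/s0 L1-HIT; vc=[8]
#9 0x23→b4/s0 MISS; vc=[8,12]
#10 0x30→b6/s0 MISS; vc=[8,12,4]
#11 0x65→b12/s0 VC-HIT; vc=[8,6,4]
#12 0x26→b4/s0 VC-HIT; vc=[8,6,12]
#13 0x36→b6/s0 VC-HIT; vc=[8,4,12]

OUTCOME = MISS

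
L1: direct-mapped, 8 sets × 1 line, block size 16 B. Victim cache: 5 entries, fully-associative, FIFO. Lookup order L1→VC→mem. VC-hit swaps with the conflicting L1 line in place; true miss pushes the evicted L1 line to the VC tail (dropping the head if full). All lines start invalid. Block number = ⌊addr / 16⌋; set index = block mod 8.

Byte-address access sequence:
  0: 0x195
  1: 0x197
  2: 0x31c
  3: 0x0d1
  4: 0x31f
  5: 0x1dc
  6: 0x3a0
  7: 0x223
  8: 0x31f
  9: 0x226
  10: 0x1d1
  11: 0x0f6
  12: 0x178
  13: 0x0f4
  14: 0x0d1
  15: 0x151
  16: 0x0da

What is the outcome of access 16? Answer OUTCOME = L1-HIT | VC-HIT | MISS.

  [0] addr=0x195 blk=25 s=1: MISS | VC []
  [1] addr=0x197 blk=25 s=1: L1-HIT | VC []
  [2] addr=0x31c blk=49 s=1: MISS | VC [25]
  [3] addr=0xd1 blk=13 s=5: MISS | VC [25]
  [4] addr=0x31f blk=49 s=1: L1-HIT | VC [25]
  [5] addr=0x1dc blk=29 s=5: MISS | VC [25, 13]
  [6] addr=0x3a0 blk=58 s=2: MISS | VC [25, 13]
  [7] addr=0x223 blk=34 s=2: MISS | VC [25, 13, 58]
  [8] addr=0x31f blk=49 s=1: L1-HIT | VC [25, 13, 58]
  [9] addr=0x226 blk=34 s=2: L1-HIT | VC [25, 13, 58]
  [10] addr=0x1d1 blk=29 s=5: L1-HIT | VC [25, 13, 58]
  [11] addr=0xf6 blk=15 s=7: MISS | VC [25, 13, 58]
  [12] addr=0x178 blk=23 s=7: MISS | VC [25, 13, 58, 15]
  [13] addr=0xf4 blk=15 s=7: VC-HIT | VC [25, 13, 58, 23]
  [14] addr=0xd1 blk=13 s=5: VC-HIT | VC [25, 29, 58, 23]
  [15] addr=0x151 blk=21 s=5: MISS | VC [25, 29, 58, 23, 13]
  [16] addr=0xda blk=13 s=5: VC-HIT | VC [25, 29, 58, 23, 21]

OUTCOME = VC-HIT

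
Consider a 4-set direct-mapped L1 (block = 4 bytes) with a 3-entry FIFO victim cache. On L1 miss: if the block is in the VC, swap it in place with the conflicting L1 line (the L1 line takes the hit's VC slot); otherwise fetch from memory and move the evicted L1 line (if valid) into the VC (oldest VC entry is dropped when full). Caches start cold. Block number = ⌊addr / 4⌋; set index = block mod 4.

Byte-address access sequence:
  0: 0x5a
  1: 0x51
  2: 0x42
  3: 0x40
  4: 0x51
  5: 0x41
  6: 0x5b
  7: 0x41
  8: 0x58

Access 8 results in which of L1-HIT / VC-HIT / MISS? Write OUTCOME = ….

#0 0x5a→b22/s2 MISS; vc=[]
#1 0x51→b20/s0 MISS; vc=[]
#2 0x42→b16/s0 MISS; vc=[20]
#3 0x40→b16/s0 L1-HIT; vc=[20]
#4 0x51→b20/s0 VC-HIT; vc=[16]
#5 0x41→b16/s0 VC-HIT; vc=[20]
#6 0x5b→b22/s2 L1-HIT; vc=[20]
#7 0x41→b16/s0 L1-HIT; vc=[20]
#8 0x58→b22/s2 L1-HIT; vc=[20]

OUTCOME = L1-HIT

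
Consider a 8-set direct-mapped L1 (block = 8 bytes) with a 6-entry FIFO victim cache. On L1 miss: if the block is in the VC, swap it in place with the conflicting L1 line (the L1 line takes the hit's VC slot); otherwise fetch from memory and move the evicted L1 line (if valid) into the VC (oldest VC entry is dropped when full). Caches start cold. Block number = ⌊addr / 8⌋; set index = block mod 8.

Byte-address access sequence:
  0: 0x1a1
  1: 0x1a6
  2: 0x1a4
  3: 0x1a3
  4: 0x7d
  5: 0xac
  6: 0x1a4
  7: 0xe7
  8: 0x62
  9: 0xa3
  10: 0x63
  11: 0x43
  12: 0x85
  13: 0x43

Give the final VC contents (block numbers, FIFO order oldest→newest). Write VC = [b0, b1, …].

  [0] addr=0x1a1 blk=52 s=4: MISS | VC []
  [1] addr=0x1a6 blk=52 s=4: L1-HIT | VC []
  [2] addr=0x1a4 blk=52 s=4: L1-HIT | VC []
  [3] addr=0x1a3 blk=52 s=4: L1-HIT | VC []
  [4] addr=0x7d blk=15 s=7: MISS | VC []
  [5] addr=0xac blk=21 s=5: MISS | VC []
  [6] addr=0x1a4 blk=52 s=4: L1-HIT | VC []
  [7] addr=0xe7 blk=28 s=4: MISS | VC [52]
  [8] addr=0x62 blk=12 s=4: MISS | VC [52, 28]
  [9] addr=0xa3 blk=20 s=4: MISS | VC [52, 28, 12]
  [10] addr=0x63 blk=12 s=4: VC-HIT | VC [52, 28, 20]
  [11] addr=0x43 blk=8 s=0: MISS | VC [52, 28, 20]
  [12] addr=0x85 blk=16 s=0: MISS | VC [52, 28, 20, 8]
  [13] addr=0x43 blk=8 s=0: VC-HIT | VC [52, 28, 20, 16]

VC = [52, 28, 20, 16]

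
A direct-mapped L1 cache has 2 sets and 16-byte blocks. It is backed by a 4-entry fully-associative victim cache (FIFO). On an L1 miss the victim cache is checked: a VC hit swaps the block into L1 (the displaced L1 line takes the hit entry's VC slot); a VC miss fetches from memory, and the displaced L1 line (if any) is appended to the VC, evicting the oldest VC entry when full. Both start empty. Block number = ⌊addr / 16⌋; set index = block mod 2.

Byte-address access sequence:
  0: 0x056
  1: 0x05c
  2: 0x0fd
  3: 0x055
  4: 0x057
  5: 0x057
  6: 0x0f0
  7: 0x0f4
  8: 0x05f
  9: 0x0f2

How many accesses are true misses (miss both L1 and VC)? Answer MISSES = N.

#0 0x56→b5/s1 MISS; vc=[]
#1 0x5c→b5/s1 L1-HIT; vc=[]
#2 0xfd→b15/s1 MISS; vc=[5]
#3 0x55→b5/s1 VC-HIT; vc=[15]
#4 0x57→b5/s1 L1-HIT; vc=[15]
#5 0x57→b5/s1 L1-HIT; vc=[15]
#6 0xf0→b15/s1 VC-HIT; vc=[5]
#7 0xf4→b15/s1 L1-HIT; vc=[5]
#8 0x5f→b5/s1 VC-HIT; vc=[15]
#9 0xf2→b15/s1 VC-HIT; vc=[5]

MISSES = 2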